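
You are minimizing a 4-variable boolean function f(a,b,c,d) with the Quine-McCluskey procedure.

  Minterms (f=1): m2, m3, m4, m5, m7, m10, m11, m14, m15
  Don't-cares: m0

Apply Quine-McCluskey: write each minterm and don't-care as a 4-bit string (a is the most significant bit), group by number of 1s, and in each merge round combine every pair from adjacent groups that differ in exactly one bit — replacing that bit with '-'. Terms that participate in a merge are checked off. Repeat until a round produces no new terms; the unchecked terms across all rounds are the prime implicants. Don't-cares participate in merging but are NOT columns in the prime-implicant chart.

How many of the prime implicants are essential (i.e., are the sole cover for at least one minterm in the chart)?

1

Round 0: 0000✓ 0010✓ 0011✓ 0100✓ 0101✓ 0111✓ 1010✓ 1011✓ 1110✓ 1111✓
Round 1: -010✓ -011✓ -111✓ 0-00 0-11✓ 00-0 001-✓ 01-1 010- 1-10✓ 1-11✓ 101-✓ 111-✓
Round 2: --11 -01- 1-1-
PIs = {--11, -01-, 0-00, 00-0, 01-1, 010-, 1-1-}
Coverage chart:
  m2: -01-,00-0
  m3: --11,-01-
  m4: 0-00,010-
  m5: 01-1,010-
  m7: --11,01-1
  m10: -01-,1-1-
  m11: --11,-01-,1-1-
  m14: 1-1- ←essential
  m15: --11,1-1-
Essential: 1-1-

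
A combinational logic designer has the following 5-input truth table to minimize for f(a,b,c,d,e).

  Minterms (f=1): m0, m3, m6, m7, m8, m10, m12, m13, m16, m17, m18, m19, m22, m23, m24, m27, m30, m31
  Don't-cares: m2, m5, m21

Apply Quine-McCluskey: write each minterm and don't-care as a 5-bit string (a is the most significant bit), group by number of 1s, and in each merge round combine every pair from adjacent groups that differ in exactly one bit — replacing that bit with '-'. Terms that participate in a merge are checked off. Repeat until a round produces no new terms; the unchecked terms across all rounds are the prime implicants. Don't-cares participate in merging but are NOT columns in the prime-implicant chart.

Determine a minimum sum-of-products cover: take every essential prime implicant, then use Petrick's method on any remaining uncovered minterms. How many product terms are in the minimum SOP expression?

[col 0] 00000*, 00010*, 00011*, 00101*, 00110*, 00111*, 01000*, 01010*, 01100*, 01101*, 10000*, 10001*, 10010*, 10011*, 10101*, 10110*, 10111*, 11000*, 11011*, 11110*, 11111*
[col 1] -0000*, -0010*, -0011*, -0101*, -0110*, -0111*, -1000*, 0-000*, 0-010*, 0-101, 00-10*, 00-11*, 000-0*, 0001-*, 001-1*, 0011-*, 01-00, 010-0*, 0110-, 1-000*, 1-011*, 1-110*, 1-111*, 10-01*, 10-10*, 10-11*, 100-0*, 100-1*, 1000-*, 1001-*, 101-1*, 1011-*, 11-11*, 1111-*
[col 2] --000, -0-10*, -0-11*, -00-0, -001-*, -01-1, -011-*, 0-0-0, 00-1-*, 1--11, 1-11-, 10--1, 10-1-*, 100--
[col 3] -0-1-
Prime implicants: --000, -0-1-, -00-0, -01-1, 0-0-0, 0-101, 01-00, 0110-, 1--11, 1-11-, 10--1, 100--
PI chart (minterm → PIs covering it):
  0 | --000,-00-0,0-0-0
  3 | -0-1-  (sole → essential)
  6 | -0-1-  (sole → essential)
  7 | -0-1-,-01-1
  8 | --000,0-0-0,01-00
  10 | 0-0-0  (sole → essential)
  12 | 01-00,0110-
  13 | 0-101,0110-
  16 | --000,-00-0,100--
  17 | 10--1,100--
  18 | -0-1-,-00-0,100--
  19 | -0-1-,1--11,10--1,100--
  22 | -0-1-,1-11-
  23 | -0-1-,-01-1,1--11,1-11-,10--1
  24 | --000  (sole → essential)
  27 | 1--11  (sole → essential)
  30 | 1-11-  (sole → essential)
  31 | 1--11,1-11-
Essential prime implicants: --000, -0-1-, 0-0-0, 1--11, 1-11-
Petrick residual → 0110-, 10--1
Minimum SOP uses 7 PIs: c'd'e' + b'd + a'c'e' + a'bcd' + ade + acd + ab'e

7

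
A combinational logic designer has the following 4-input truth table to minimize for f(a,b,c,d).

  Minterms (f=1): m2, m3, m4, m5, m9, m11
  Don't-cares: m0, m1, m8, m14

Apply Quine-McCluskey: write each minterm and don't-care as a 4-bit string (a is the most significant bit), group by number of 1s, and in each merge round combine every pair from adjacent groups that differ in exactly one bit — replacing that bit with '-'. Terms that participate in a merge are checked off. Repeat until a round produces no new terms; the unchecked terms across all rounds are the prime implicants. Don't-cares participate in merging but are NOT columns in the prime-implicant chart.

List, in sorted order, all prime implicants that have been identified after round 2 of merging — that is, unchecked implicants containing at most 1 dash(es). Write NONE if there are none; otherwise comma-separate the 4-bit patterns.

1110

size-2^0 implicants → 0000(✓)  0001(✓)  0010(✓)  0011(✓)  0100(✓)  0101(✓)  1000(✓)  1001(✓)  1011(✓)  1110
size-2^1 implicants → -000(✓)  -001(✓)  -011(✓)  0-00(✓)  0-01(✓)  00-0(✓)  00-1(✓)  000-(✓)  001-(✓)  010-(✓)  10-1(✓)  100-(✓)
size-2^2 implicants → -0-1  -00-  0-0-  00--
Unchecked terms (primes): -0-1, -00-, 0-0-, 00--, 1110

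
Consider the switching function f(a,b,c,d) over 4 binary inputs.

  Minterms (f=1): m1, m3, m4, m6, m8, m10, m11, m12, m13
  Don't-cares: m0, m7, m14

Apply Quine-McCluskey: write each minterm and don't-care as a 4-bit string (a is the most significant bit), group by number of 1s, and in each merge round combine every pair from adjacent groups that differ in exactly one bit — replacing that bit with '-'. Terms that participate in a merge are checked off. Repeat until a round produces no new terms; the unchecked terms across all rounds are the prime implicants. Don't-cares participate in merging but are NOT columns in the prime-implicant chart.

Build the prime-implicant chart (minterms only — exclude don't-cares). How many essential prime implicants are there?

Round 0: 0000✓ 0001✓ 0011✓ 0100✓ 0110✓ 0111✓ 1000✓ 1010✓ 1011✓ 1100✓ 1101✓ 1110✓
Round 1: -000✓ -011 -100✓ -110✓ 0-00✓ 0-11 00-1 000- 01-0✓ 011- 1-00✓ 1-10✓ 10-0✓ 101- 11-0✓ 110-
Round 2: --00 -1-0 1--0
PIs = {--00, -011, -1-0, 0-11, 00-1, 000-, 011-, 1--0, 101-, 110-}
Coverage chart:
  m1: 00-1,000-
  m3: -011,0-11,00-1
  m4: --00,-1-0
  m6: -1-0,011-
  m8: --00,1--0
  m10: 1--0,101-
  m11: -011,101-
  m12: --00,-1-0,1--0,110-
  m13: 110- ←essential
Essential: 110-

1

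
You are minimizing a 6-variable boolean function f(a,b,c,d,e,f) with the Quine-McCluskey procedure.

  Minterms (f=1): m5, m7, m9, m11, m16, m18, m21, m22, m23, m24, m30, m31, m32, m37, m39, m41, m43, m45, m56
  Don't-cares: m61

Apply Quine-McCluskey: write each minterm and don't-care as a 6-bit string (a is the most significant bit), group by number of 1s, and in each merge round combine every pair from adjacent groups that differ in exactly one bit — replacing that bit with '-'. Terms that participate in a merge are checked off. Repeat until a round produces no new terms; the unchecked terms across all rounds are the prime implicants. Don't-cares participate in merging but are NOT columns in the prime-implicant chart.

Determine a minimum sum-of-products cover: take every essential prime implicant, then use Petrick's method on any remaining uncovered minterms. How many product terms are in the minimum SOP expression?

Round 0: 000101✓ 000111✓ 001001✓ 001011✓ 010000✓ 010010✓ 010101✓ 010110✓ 010111✓ 011000✓ 011110✓ 011111✓ 100000 100101✓ 100111✓ 101001✓ 101011✓ 101101✓ 111000✓ 111101✓
Round 1: -00101✓ -00111✓ -01001✓ -01011✓ -11000 0-0101✓ 0-0111✓ 0001-1✓ 0010-1✓ 01-000 01-110✓ 01-111✓ 010-10 0100-0 0101-1✓ 01011-✓ 01111-✓ 1-1101 10-101 1001-1✓ 101-01 1010-1✓
Round 2: -001-1 -010-1 0-01-1 01-11-
PIs = {-001-1, -010-1, -11000, 0-01-1, 01-000, 01-11-, 010-10, 0100-0, 1-1101, 10-101, 100000, 101-01}
Coverage chart:
  m5: -001-1,0-01-1
  m7: -001-1,0-01-1
  m9: -010-1 ←essential
  m11: -010-1 ←essential
  m16: 01-000,0100-0
  m18: 010-10,0100-0
  m21: 0-01-1 ←essential
  m22: 01-11-,010-10
  m23: 0-01-1,01-11-
  m24: -11000,01-000
  m30: 01-11- ←essential
  m31: 01-11- ←essential
  m32: 100000 ←essential
  m37: -001-1,10-101
  m39: -001-1 ←essential
  m41: -010-1,101-01
  m43: -010-1 ←essential
  m45: 1-1101,10-101,101-01
  m56: -11000 ←essential
Essential: -001-1, -010-1, -11000, 0-01-1, 01-11-, 100000
Petrick residual → 0100-0, 1-1101
Min cover (8 terms): b'c'df + b'cd'f + bcd'e'f' + a'c'df + a'bde + a'bc'd'f' + acde'f + ab'c'd'e'f'

8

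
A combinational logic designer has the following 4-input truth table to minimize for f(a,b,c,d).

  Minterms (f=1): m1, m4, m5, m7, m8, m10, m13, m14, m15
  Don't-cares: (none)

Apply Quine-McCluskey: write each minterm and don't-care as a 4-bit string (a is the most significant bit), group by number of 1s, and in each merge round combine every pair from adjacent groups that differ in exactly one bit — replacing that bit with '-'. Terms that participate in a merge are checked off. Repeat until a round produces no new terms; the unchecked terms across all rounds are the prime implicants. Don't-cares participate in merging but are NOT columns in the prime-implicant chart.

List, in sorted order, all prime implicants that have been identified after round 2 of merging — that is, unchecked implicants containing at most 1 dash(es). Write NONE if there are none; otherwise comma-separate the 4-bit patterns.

[col 0] 0001*, 0100*, 0101*, 0111*, 1000*, 1010*, 1101*, 1110*, 1111*
[col 1] -101*, -111*, 0-01, 01-1*, 010-, 1-10, 10-0, 11-1*, 111-
[col 2] -1-1
Prime implicants: -1-1, 0-01, 010-, 1-10, 10-0, 111-

0-01, 010-, 1-10, 10-0, 111-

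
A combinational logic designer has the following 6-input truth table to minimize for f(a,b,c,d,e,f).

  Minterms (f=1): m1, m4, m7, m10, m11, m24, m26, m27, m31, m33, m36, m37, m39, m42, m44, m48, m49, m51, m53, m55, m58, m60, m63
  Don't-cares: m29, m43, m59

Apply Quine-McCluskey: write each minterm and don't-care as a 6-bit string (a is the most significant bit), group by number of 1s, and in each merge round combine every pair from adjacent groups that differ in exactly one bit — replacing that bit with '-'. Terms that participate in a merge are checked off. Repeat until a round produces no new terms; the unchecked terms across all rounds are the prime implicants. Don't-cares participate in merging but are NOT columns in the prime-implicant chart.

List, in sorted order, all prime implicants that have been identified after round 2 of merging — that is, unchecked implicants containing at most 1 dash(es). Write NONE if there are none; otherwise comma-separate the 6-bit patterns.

Round 0: 000001✓ 000100✓ 000111✓ 001010✓ 001011✓ 011000✓ 011010✓ 011011✓ 011101✓ 011111✓ 100001✓ 100100✓ 100101✓ 100111✓ 101010✓ 101011✓ 101100✓ 110000✓ 110001✓ 110011✓ 110101✓ 110111✓ 111010✓ 111011✓ 111100✓ 111111✓
Round 1: -00001 -00100 -00111 -01010✓ -01011✓ -11010✓ -11011✓ -11111✓ 0-1010✓ 0-1011✓ 00101-✓ 011-11✓ 0110-0 01101-✓ 0111-1 1-0001✓ 1-0101✓ 1-0111✓ 1-1010✓ 1-1011✓ 1-1100 10-100 100-01✓ 1001-1✓ 10010- 10101-✓ 11-011✓ 11-111✓ 110-01✓ 110-11✓ 1100-1✓ 11000- 1101-1✓ 111-11✓ 11101-✓
Round 2: --1010✓ --1011✓ -0101-✓ -11-11 -1101-✓ 0-101-✓ 1-0-01 1-01-1 1-101-✓ 11--11 110--1
Round 3: --101-
PIs = {--101-, -00001, -00100, -00111, -11-11, 0110-0, 0111-1, 1-0-01, 1-01-1, 1-1100, 10-100, 10010-, 11--11, 110--1, 11000-}

-00001, -00100, -00111, 0110-0, 0111-1, 1-1100, 10-100, 10010-, 11000-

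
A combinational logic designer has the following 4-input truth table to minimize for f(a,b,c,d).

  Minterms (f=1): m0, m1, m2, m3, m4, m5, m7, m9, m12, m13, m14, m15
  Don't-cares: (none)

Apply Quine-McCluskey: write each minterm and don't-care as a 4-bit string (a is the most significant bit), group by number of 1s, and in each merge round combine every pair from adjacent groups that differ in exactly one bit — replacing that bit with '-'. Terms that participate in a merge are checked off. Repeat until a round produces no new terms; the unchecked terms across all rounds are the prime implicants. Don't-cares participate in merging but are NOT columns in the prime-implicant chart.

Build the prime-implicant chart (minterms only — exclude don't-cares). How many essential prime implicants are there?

Round 0: 0000✓ 0001✓ 0010✓ 0011✓ 0100✓ 0101✓ 0111✓ 1001✓ 1100✓ 1101✓ 1110✓ 1111✓
Round 1: -001✓ -100✓ -101✓ -111✓ 0-00✓ 0-01✓ 0-11✓ 00-0✓ 00-1✓ 000-✓ 001-✓ 01-1✓ 010-✓ 1-01✓ 11-0✓ 11-1✓ 110-✓ 111-✓
Round 2: --01 -1-1 -10- 0--1 0-0- 00-- 11--
PIs = {--01, -1-1, -10-, 0--1, 0-0-, 00--, 11--}
Coverage chart:
  m0: 0-0-,00--
  m1: --01,0--1,0-0-,00--
  m2: 00-- ←essential
  m3: 0--1,00--
  m4: -10-,0-0-
  m5: --01,-1-1,-10-,0--1,0-0-
  m7: -1-1,0--1
  m9: --01 ←essential
  m12: -10-,11--
  m13: --01,-1-1,-10-,11--
  m14: 11-- ←essential
  m15: -1-1,11--
Essential: --01, 00--, 11--

3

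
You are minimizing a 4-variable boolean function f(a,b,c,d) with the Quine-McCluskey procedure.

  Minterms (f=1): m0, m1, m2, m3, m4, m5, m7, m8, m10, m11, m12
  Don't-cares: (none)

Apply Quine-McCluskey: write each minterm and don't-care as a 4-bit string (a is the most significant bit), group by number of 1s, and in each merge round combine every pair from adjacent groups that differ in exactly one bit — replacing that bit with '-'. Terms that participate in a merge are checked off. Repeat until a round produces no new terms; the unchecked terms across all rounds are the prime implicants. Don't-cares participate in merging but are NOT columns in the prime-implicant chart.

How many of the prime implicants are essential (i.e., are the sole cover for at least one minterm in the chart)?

Round 0: 0000✓ 0001✓ 0010✓ 0011✓ 0100✓ 0101✓ 0111✓ 1000✓ 1010✓ 1011✓ 1100✓
Round 1: -000✓ -010✓ -011✓ -100✓ 0-00✓ 0-01✓ 0-11✓ 00-0✓ 00-1✓ 000-✓ 001-✓ 01-1✓ 010-✓ 1-00✓ 10-0✓ 101-✓
Round 2: --00 -0-0 -01- 0--1 0-0- 00--
PIs = {--00, -0-0, -01-, 0--1, 0-0-, 00--}
Coverage chart:
  m0: --00,-0-0,0-0-,00--
  m1: 0--1,0-0-,00--
  m2: -0-0,-01-,00--
  m3: -01-,0--1,00--
  m4: --00,0-0-
  m5: 0--1,0-0-
  m7: 0--1 ←essential
  m8: --00,-0-0
  m10: -0-0,-01-
  m11: -01- ←essential
  m12: --00 ←essential
Essential: --00, -01-, 0--1

3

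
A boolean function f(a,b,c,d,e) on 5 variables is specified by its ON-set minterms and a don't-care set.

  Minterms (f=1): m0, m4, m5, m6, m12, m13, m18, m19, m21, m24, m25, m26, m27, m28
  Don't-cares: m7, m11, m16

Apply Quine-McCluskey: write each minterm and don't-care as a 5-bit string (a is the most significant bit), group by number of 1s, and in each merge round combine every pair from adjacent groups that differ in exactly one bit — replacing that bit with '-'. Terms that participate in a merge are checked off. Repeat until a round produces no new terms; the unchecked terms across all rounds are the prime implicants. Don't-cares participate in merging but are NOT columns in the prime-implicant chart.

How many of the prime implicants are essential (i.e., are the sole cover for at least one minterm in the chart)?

5

size-2^0 implicants → 00000(✓)  00100(✓)  00101(✓)  00110(✓)  00111(✓)  01011(✓)  01100(✓)  01101(✓)  10000(✓)  10010(✓)  10011(✓)  10101(✓)  11000(✓)  11001(✓)  11010(✓)  11011(✓)  11100(✓)
size-2^1 implicants → -0000  -0101  -1011  -1100  0-100(✓)  0-101(✓)  00-00  001-0(✓)  001-1(✓)  0010-(✓)  0011-(✓)  0110-(✓)  1-000(✓)  1-010(✓)  1-011(✓)  100-0(✓)  1001-(✓)  11-00  110-0(✓)  110-1(✓)  1100-(✓)  1101-(✓)
size-2^2 implicants → 0-10-  001--  1-0-0  1-01-  110--
Unchecked terms (primes): -0000, -0101, -1011, -1100, 0-10-, 00-00, 001--, 1-0-0, 1-01-, 11-00, 110--
Minterm coverage:
  m0 ⊆ -0000,00-00
  m4 ⊆ 0-10-,00-00,001--
  m5 ⊆ -0101,0-10-,001--
  m6 ⊆ 001-- [E]
  m12 ⊆ -1100,0-10-
  m13 ⊆ 0-10- [E]
  m18 ⊆ 1-0-0,1-01-
  m19 ⊆ 1-01- [E]
  m21 ⊆ -0101 [E]
  m24 ⊆ 1-0-0,11-00,110--
  m25 ⊆ 110-- [E]
  m26 ⊆ 1-0-0,1-01-,110--
  m27 ⊆ -1011,1-01-,110--
  m28 ⊆ -1100,11-00
E = {-0101, 0-10-, 001--, 1-01-, 110--}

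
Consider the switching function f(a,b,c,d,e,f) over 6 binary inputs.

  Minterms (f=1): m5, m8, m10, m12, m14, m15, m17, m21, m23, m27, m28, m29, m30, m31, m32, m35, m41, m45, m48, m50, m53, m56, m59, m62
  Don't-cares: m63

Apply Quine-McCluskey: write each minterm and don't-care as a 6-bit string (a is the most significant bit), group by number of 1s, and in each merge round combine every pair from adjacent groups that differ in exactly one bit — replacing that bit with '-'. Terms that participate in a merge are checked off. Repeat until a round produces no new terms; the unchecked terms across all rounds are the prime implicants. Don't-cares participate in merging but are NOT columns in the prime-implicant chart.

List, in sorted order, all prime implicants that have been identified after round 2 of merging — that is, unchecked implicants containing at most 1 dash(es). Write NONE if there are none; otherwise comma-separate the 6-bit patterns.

-10101, 0-0101, 010-01, 1-0000, 100011, 101-01, 11-000, 1100-0

size-2^0 implicants → 000101(✓)  001000(✓)  001010(✓)  001100(✓)  001110(✓)  001111(✓)  010001(✓)  010101(✓)  010111(✓)  011011(✓)  011100(✓)  011101(✓)  011110(✓)  011111(✓)  100000(✓)  100011  101001(✓)  101101(✓)  110000(✓)  110010(✓)  110101(✓)  111000(✓)  111011(✓)  111110(✓)  111111(✓)
size-2^1 implicants → -10101  -11011(✓)  -11110(✓)  -11111(✓)  0-0101  0-1100(✓)  0-1110(✓)  0-1111(✓)  001-00(✓)  001-10(✓)  0010-0(✓)  0011-0(✓)  00111-(✓)  01-101(✓)  01-111(✓)  010-01  0101-1(✓)  011-11(✓)  0111-0(✓)  0111-1(✓)  01110-(✓)  01111-(✓)  1-0000  101-01  11-000  1100-0  111-11(✓)  11111-(✓)
size-2^2 implicants → -11-11  -1111-  0-11-0  0-111-  001--0  01-1-1  0111--
Unchecked terms (primes): -10101, -11-11, -1111-, 0-0101, 0-11-0, 0-111-, 001--0, 01-1-1, 010-01, 0111--, 1-0000, 100011, 101-01, 11-000, 1100-0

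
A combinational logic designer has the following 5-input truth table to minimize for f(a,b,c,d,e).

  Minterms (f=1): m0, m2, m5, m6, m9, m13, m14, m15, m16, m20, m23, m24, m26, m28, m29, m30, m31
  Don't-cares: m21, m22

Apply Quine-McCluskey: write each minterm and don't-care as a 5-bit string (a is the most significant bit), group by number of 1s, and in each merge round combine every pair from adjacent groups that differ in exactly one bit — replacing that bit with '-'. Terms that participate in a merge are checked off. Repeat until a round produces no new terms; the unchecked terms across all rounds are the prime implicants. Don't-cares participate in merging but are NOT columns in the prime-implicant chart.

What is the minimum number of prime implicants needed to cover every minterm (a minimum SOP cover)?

size-2^0 implicants → 00000(✓)  00010(✓)  00101(✓)  00110(✓)  01001(✓)  01101(✓)  01110(✓)  01111(✓)  10000(✓)  10100(✓)  10101(✓)  10110(✓)  10111(✓)  11000(✓)  11010(✓)  11100(✓)  11101(✓)  11110(✓)  11111(✓)
size-2^1 implicants → -0000  -0101(✓)  -0110(✓)  -1101(✓)  -1110(✓)  -1111(✓)  0-101(✓)  0-110(✓)  00-10  000-0  01-01  011-1(✓)  0111-(✓)  1-000(✓)  1-100(✓)  1-101(✓)  1-110(✓)  1-111(✓)  10-00(✓)  101-0(✓)  101-1(✓)  1010-(✓)  1011-(✓)  11-00(✓)  11-10(✓)  110-0(✓)  111-0(✓)  111-1(✓)  1110-(✓)  1111-(✓)
size-2^2 implicants → --101  --110  -11-1  -111-  1--00  1-1-0(✓)  1-1-1(✓)  1-10-(✓)  1-11-(✓)  101--(✓)  11--0  111--(✓)
size-2^3 implicants → 1-1--
Unchecked terms (primes): --101, --110, -0000, -11-1, -111-, 00-10, 000-0, 01-01, 1--00, 1-1--, 11--0
Minterm coverage:
  m0 ⊆ -0000,000-0
  m2 ⊆ 00-10,000-0
  m5 ⊆ --101 [E]
  m6 ⊆ --110,00-10
  m9 ⊆ 01-01 [E]
  m13 ⊆ --101,-11-1,01-01
  m14 ⊆ --110,-111-
  m15 ⊆ -11-1,-111-
  m16 ⊆ -0000,1--00
  m20 ⊆ 1--00,1-1--
  m23 ⊆ 1-1-- [E]
  m24 ⊆ 1--00,11--0
  m26 ⊆ 11--0 [E]
  m28 ⊆ 1--00,1-1--,11--0
  m29 ⊆ --101,-11-1,1-1--
  m30 ⊆ --110,-111-,1-1--,11--0
  m31 ⊆ -11-1,-111-,1-1--
E = {--101, 01-01, 1-1--, 11--0}
Petrick residual → -0000, -111-, 00-10
Cover = cd'e + b'c'd'e' + bcd + a'b'de' + a'bd'e + ac + abe'  |cover|=7

7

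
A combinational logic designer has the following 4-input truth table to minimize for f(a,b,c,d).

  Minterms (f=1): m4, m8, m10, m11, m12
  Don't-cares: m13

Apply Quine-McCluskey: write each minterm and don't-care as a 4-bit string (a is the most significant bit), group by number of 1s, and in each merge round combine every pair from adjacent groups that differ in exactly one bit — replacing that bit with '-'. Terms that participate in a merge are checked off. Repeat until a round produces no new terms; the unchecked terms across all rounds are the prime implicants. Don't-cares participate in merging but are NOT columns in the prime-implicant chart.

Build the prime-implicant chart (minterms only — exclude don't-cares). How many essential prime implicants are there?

size-2^0 implicants → 0100(✓)  1000(✓)  1010(✓)  1011(✓)  1100(✓)  1101(✓)
size-2^1 implicants → -100  1-00  10-0  101-  110-
Unchecked terms (primes): -100, 1-00, 10-0, 101-, 110-
Minterm coverage:
  m4 ⊆ -100 [E]
  m8 ⊆ 1-00,10-0
  m10 ⊆ 10-0,101-
  m11 ⊆ 101- [E]
  m12 ⊆ -100,1-00,110-
E = {-100, 101-}

2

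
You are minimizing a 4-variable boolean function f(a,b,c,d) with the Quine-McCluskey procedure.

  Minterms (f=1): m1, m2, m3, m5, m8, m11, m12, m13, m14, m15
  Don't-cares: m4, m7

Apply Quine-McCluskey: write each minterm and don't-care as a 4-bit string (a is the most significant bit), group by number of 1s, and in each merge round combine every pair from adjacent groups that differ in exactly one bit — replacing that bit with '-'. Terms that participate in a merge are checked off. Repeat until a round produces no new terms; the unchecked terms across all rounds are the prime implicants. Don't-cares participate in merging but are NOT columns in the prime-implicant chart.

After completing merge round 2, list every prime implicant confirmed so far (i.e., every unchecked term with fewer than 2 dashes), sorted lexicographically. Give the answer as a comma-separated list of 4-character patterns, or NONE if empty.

001-, 1-00

Round 0: 0001✓ 0010✓ 0011✓ 0100✓ 0101✓ 0111✓ 1000✓ 1011✓ 1100✓ 1101✓ 1110✓ 1111✓
Round 1: -011✓ -100✓ -101✓ -111✓ 0-01✓ 0-11✓ 00-1✓ 001- 01-1✓ 010-✓ 1-00 1-11✓ 11-0✓ 11-1✓ 110-✓ 111-✓
Round 2: --11 -1-1 -10- 0--1 11--
PIs = {--11, -1-1, -10-, 0--1, 001-, 1-00, 11--}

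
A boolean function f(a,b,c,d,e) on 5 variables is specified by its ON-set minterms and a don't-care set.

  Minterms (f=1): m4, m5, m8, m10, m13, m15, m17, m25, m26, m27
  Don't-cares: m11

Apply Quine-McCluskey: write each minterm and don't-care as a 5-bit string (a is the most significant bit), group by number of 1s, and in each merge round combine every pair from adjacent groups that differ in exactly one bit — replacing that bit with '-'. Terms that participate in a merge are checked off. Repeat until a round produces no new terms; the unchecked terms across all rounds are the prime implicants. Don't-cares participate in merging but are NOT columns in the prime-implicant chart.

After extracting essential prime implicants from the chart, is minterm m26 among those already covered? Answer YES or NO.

YES

[col 0] 00100*, 00101*, 01000*, 01010*, 01011*, 01101*, 01111*, 10001*, 11001*, 11010*, 11011*
[col 1] -1010*, -1011*, 0-101, 0010-, 01-11, 010-0, 0101-*, 011-1, 1-001, 110-1, 1101-*
[col 2] -101-
Prime implicants: -101-, 0-101, 0010-, 01-11, 010-0, 011-1, 1-001, 110-1
PI chart (minterm → PIs covering it):
  4 | 0010-  (sole → essential)
  5 | 0-101,0010-
  8 | 010-0  (sole → essential)
  10 | -101-,010-0
  13 | 0-101,011-1
  15 | 01-11,011-1
  17 | 1-001  (sole → essential)
  25 | 1-001,110-1
  26 | -101-  (sole → essential)
  27 | -101-,110-1
Essential prime implicants: -101-, 0010-, 010-0, 1-001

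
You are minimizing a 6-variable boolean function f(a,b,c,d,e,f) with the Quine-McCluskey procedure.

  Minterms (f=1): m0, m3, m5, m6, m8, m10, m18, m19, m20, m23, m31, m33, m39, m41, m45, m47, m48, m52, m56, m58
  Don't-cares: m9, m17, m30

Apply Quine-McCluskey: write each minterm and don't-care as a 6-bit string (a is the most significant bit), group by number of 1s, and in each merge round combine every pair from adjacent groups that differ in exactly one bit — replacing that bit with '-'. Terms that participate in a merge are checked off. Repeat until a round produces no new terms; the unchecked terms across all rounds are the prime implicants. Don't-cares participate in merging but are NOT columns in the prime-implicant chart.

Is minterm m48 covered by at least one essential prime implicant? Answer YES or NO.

NO

[col 0] 000000*, 000011*, 000101, 000110, 001000*, 001001*, 001010*, 010001*, 010010*, 010011*, 010100*, 010111*, 011110*, 011111*, 100001*, 100111*, 101001*, 101101*, 101111*, 110000*, 110100*, 111000*, 111010*
[col 1] -01001, -10100, 0-0011, 00-000, 0010-0, 00100-, 01-111, 010-11, 0100-1, 01001-, 01111-, 10-001, 10-111, 101-01, 1011-1, 11-000, 110-00, 1110-0
Prime implicants: -01001, -10100, 0-0011, 00-000, 000101, 000110, 0010-0, 00100-, 01-111, 010-11, 0100-1, 01001-, 01111-, 10-001, 10-111, 101-01, 1011-1, 11-000, 110-00, 1110-0
PI chart (minterm → PIs covering it):
  0 | 00-000  (sole → essential)
  3 | 0-0011  (sole → essential)
  5 | 000101  (sole → essential)
  6 | 000110  (sole → essential)
  8 | 00-000,0010-0,00100-
  10 | 0010-0  (sole → essential)
  18 | 01001-  (sole → essential)
  19 | 0-0011,010-11,0100-1,01001-
  20 | -10100  (sole → essential)
  23 | 01-111,010-11
  31 | 01-111,01111-
  33 | 10-001  (sole → essential)
  39 | 10-111  (sole → essential)
  41 | -01001,10-001,101-01
  45 | 101-01,1011-1
  47 | 10-111,1011-1
  48 | 11-000,110-00
  52 | -10100,110-00
  56 | 11-000,1110-0
  58 | 1110-0  (sole → essential)
Essential prime implicants: -10100, 0-0011, 00-000, 000101, 000110, 0010-0, 01001-, 10-001, 10-111, 1110-0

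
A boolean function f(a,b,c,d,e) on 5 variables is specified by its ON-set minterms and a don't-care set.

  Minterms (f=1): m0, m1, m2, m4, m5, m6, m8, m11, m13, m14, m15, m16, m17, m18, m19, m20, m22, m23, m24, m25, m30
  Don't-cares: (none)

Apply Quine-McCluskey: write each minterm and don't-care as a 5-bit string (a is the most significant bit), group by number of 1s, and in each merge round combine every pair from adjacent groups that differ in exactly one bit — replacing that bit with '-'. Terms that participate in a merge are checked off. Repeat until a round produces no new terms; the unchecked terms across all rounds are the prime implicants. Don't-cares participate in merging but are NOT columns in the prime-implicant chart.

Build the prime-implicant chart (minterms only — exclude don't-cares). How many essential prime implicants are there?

6

[col 0] 00000*, 00001*, 00010*, 00100*, 00101*, 00110*, 01000*, 01011*, 01101*, 01110*, 01111*, 10000*, 10001*, 10010*, 10011*, 10100*, 10110*, 10111*, 11000*, 11001*, 11110*
[col 1] -0000*, -0001*, -0010*, -0100*, -0110*, -1000*, -1110*, 0-000*, 0-101, 0-110*, 00-00*, 00-01*, 00-10*, 000-0*, 0000-*, 001-0*, 0010-*, 01-11, 011-1, 0111-, 1-000*, 1-001*, 1-110*, 10-00*, 10-10*, 10-11*, 100-0*, 100-1*, 1000-*, 1001-*, 101-0*, 1011-*, 1100-*
[col 2] --000, --110, -0-00*, -0-10*, -00-0*, -000-, -01-0*, 00--0*, 00-0-, 1-00-, 10--0*, 10-1-, 100--
[col 3] -0--0
Prime implicants: --000, --110, -0--0, -000-, 0-101, 00-0-, 01-11, 011-1, 0111-, 1-00-, 10-1-, 100--
PI chart (minterm → PIs covering it):
  0 | --000,-0--0,-000-,00-0-
  1 | -000-,00-0-
  2 | -0--0  (sole → essential)
  4 | -0--0,00-0-
  5 | 0-101,00-0-
  6 | --110,-0--0
  8 | --000  (sole → essential)
  11 | 01-11  (sole → essential)
  13 | 0-101,011-1
  14 | --110,0111-
  15 | 01-11,011-1,0111-
  16 | --000,-0--0,-000-,1-00-,100--
  17 | -000-,1-00-,100--
  18 | -0--0,10-1-,100--
  19 | 10-1-,100--
  20 | -0--0  (sole → essential)
  22 | --110,-0--0,10-1-
  23 | 10-1-  (sole → essential)
  24 | --000,1-00-
  25 | 1-00-  (sole → essential)
  30 | --110  (sole → essential)
Essential prime implicants: --000, --110, -0--0, 01-11, 1-00-, 10-1-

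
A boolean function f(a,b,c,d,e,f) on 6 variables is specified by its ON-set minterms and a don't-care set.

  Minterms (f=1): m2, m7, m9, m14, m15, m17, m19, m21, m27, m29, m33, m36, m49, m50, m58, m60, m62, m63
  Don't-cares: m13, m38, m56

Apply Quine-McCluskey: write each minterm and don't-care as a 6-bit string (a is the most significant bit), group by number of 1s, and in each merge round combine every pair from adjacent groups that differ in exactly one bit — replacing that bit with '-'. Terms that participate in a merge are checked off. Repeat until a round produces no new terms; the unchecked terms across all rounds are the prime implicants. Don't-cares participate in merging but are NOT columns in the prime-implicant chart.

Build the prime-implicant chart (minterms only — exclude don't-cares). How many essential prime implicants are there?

size-2^0 implicants → 000010  000111(✓)  001001(✓)  001101(✓)  001110(✓)  001111(✓)  010001(✓)  010011(✓)  010101(✓)  011011(✓)  011101(✓)  100001(✓)  100100(✓)  100110(✓)  110001(✓)  110010(✓)  111000(✓)  111010(✓)  111100(✓)  111110(✓)  111111(✓)
size-2^1 implicants → -10001  0-1101  00-111  001-01  0011-1  00111-  01-011  01-101  010-01  0100-1  1-0001  1001-0  11-010  111-00(✓)  111-10(✓)  1110-0(✓)  1111-0(✓)  11111-
size-2^2 implicants → 111--0
Unchecked terms (primes): -10001, 0-1101, 00-111, 000010, 001-01, 0011-1, 00111-, 01-011, 01-101, 010-01, 0100-1, 1-0001, 1001-0, 11-010, 111--0, 11111-
Minterm coverage:
  m2 ⊆ 000010 [E]
  m7 ⊆ 00-111 [E]
  m9 ⊆ 001-01 [E]
  m14 ⊆ 00111- [E]
  m15 ⊆ 00-111,0011-1,00111-
  m17 ⊆ -10001,010-01,0100-1
  m19 ⊆ 01-011,0100-1
  m21 ⊆ 01-101,010-01
  m27 ⊆ 01-011 [E]
  m29 ⊆ 0-1101,01-101
  m33 ⊆ 1-0001 [E]
  m36 ⊆ 1001-0 [E]
  m49 ⊆ -10001,1-0001
  m50 ⊆ 11-010 [E]
  m58 ⊆ 11-010,111--0
  m60 ⊆ 111--0 [E]
  m62 ⊆ 111--0,11111-
  m63 ⊆ 11111- [E]
E = {00-111, 000010, 001-01, 00111-, 01-011, 1-0001, 1001-0, 11-010, 111--0, 11111-}

10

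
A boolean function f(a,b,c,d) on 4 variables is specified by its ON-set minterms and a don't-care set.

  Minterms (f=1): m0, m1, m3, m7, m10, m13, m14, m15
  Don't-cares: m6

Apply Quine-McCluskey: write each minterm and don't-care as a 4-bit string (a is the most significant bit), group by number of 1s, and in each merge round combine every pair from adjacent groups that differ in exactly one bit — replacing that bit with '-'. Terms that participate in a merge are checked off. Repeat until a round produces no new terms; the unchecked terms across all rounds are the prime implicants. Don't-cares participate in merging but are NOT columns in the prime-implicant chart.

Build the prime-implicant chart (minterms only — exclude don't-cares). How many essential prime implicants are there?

3

[col 0] 0000*, 0001*, 0011*, 0110*, 0111*, 1010*, 1101*, 1110*, 1111*
[col 1] -110*, -111*, 0-11, 00-1, 000-, 011-*, 1-10, 11-1, 111-*
[col 2] -11-
Prime implicants: -11-, 0-11, 00-1, 000-, 1-10, 11-1
PI chart (minterm → PIs covering it):
  0 | 000-  (sole → essential)
  1 | 00-1,000-
  3 | 0-11,00-1
  7 | -11-,0-11
  10 | 1-10  (sole → essential)
  13 | 11-1  (sole → essential)
  14 | -11-,1-10
  15 | -11-,11-1
Essential prime implicants: 000-, 1-10, 11-1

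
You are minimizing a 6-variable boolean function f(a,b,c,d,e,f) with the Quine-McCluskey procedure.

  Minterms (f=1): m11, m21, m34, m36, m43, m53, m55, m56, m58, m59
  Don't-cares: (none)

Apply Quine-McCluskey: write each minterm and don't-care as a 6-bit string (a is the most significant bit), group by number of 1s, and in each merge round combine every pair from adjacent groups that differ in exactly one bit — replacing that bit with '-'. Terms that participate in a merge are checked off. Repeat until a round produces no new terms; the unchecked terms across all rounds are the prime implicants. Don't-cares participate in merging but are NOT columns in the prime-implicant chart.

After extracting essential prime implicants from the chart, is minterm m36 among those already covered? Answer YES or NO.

YES

Round 0: 001011✓ 010101✓ 100010 100100 101011✓ 110101✓ 110111✓ 111000✓ 111010✓ 111011✓
Round 1: -01011 -10101 1-1011 1101-1 1110-0 11101-
PIs = {-01011, -10101, 1-1011, 100010, 100100, 1101-1, 1110-0, 11101-}
Coverage chart:
  m11: -01011 ←essential
  m21: -10101 ←essential
  m34: 100010 ←essential
  m36: 100100 ←essential
  m43: -01011,1-1011
  m53: -10101,1101-1
  m55: 1101-1 ←essential
  m56: 1110-0 ←essential
  m58: 1110-0,11101-
  m59: 1-1011,11101-
Essential: -01011, -10101, 100010, 100100, 1101-1, 1110-0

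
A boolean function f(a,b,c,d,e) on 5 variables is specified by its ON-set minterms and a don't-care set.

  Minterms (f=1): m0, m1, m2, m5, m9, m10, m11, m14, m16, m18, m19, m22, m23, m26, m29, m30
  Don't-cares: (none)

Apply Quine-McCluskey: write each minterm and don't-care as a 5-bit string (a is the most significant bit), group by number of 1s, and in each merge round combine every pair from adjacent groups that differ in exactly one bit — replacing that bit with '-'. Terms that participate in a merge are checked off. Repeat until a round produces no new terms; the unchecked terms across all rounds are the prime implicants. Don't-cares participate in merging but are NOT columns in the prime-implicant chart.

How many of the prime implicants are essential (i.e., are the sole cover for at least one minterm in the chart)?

5

size-2^0 implicants → 00000(✓)  00001(✓)  00010(✓)  00101(✓)  01001(✓)  01010(✓)  01011(✓)  01110(✓)  10000(✓)  10010(✓)  10011(✓)  10110(✓)  10111(✓)  11010(✓)  11101  11110(✓)
size-2^1 implicants → -0000(✓)  -0010(✓)  -1010(✓)  -1110(✓)  0-001  0-010(✓)  00-01  000-0(✓)  0000-  01-10(✓)  010-1  0101-  1-010(✓)  1-110(✓)  10-10(✓)  10-11(✓)  100-0(✓)  1001-(✓)  1011-(✓)  11-10(✓)
size-2^2 implicants → --010  -00-0  -1-10  1--10  10-1-
Unchecked terms (primes): --010, -00-0, -1-10, 0-001, 00-01, 0000-, 010-1, 0101-, 1--10, 10-1-, 11101
Minterm coverage:
  m0 ⊆ -00-0,0000-
  m1 ⊆ 0-001,00-01,0000-
  m2 ⊆ --010,-00-0
  m5 ⊆ 00-01 [E]
  m9 ⊆ 0-001,010-1
  m10 ⊆ --010,-1-10,0101-
  m11 ⊆ 010-1,0101-
  m14 ⊆ -1-10 [E]
  m16 ⊆ -00-0 [E]
  m18 ⊆ --010,-00-0,1--10,10-1-
  m19 ⊆ 10-1- [E]
  m22 ⊆ 1--10,10-1-
  m23 ⊆ 10-1- [E]
  m26 ⊆ --010,-1-10,1--10
  m29 ⊆ 11101 [E]
  m30 ⊆ -1-10,1--10
E = {-00-0, -1-10, 00-01, 10-1-, 11101}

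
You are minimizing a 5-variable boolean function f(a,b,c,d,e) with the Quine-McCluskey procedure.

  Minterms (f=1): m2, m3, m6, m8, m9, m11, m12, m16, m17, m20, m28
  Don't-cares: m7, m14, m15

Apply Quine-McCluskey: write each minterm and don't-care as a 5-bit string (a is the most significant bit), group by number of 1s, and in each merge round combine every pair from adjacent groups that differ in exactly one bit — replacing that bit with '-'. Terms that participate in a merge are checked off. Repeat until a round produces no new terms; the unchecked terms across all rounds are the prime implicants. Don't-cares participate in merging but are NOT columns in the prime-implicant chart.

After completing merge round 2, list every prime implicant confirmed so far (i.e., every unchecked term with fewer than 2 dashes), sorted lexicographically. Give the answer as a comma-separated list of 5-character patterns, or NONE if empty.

Round 0: 00010✓ 00011✓ 00110✓ 00111✓ 01000✓ 01001✓ 01011✓ 01100✓ 01110✓ 01111✓ 10000✓ 10001✓ 10100✓ 11100✓
Round 1: -1100 0-011✓ 0-110✓ 0-111✓ 00-10✓ 00-11✓ 0001-✓ 0011-✓ 01-00 01-11✓ 010-1 0100- 011-0 0111-✓ 1-100 10-00 1000-
Round 2: 0--11 0-11- 00-1-
PIs = {-1100, 0--11, 0-11-, 00-1-, 01-00, 010-1, 0100-, 011-0, 1-100, 10-00, 1000-}

-1100, 01-00, 010-1, 0100-, 011-0, 1-100, 10-00, 1000-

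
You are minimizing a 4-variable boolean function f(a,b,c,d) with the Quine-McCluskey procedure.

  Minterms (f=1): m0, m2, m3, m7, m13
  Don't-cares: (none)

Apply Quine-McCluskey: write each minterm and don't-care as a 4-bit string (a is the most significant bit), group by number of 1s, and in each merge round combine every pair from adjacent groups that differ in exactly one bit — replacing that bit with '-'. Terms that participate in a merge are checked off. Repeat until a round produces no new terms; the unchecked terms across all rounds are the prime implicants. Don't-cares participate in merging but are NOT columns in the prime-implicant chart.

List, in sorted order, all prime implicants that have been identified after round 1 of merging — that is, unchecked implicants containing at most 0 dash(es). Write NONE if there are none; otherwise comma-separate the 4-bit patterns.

1101

size-2^0 implicants → 0000(✓)  0010(✓)  0011(✓)  0111(✓)  1101
size-2^1 implicants → 0-11  00-0  001-
Unchecked terms (primes): 0-11, 00-0, 001-, 1101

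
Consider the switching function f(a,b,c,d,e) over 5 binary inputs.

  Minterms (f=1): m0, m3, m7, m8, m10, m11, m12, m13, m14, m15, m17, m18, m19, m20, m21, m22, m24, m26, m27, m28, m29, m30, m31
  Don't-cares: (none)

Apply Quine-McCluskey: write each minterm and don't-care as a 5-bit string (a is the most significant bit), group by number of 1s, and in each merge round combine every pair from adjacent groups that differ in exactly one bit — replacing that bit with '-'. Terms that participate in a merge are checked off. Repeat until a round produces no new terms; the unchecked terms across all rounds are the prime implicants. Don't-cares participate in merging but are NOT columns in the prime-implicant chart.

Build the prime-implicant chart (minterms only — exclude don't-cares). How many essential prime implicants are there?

4

size-2^0 implicants → 00000(✓)  00011(✓)  00111(✓)  01000(✓)  01010(✓)  01011(✓)  01100(✓)  01101(✓)  01110(✓)  01111(✓)  10001(✓)  10010(✓)  10011(✓)  10100(✓)  10101(✓)  10110(✓)  11000(✓)  11010(✓)  11011(✓)  11100(✓)  11101(✓)  11110(✓)  11111(✓)
size-2^1 implicants → -0011(✓)  -1000(✓)  -1010(✓)  -1011(✓)  -1100(✓)  -1101(✓)  -1110(✓)  -1111(✓)  0-000  0-011(✓)  0-111(✓)  00-11(✓)  01-00(✓)  01-10(✓)  01-11(✓)  010-0(✓)  0101-(✓)  011-0(✓)  011-1(✓)  0110-(✓)  0111-(✓)  1-010(✓)  1-011(✓)  1-100(✓)  1-101(✓)  1-110(✓)  10-01  10-10(✓)  100-1  1001-(✓)  101-0(✓)  1010-(✓)  11-00(✓)  11-10(✓)  11-11(✓)  110-0(✓)  1101-(✓)  111-0(✓)  111-1(✓)  1110-(✓)  1111-(✓)
size-2^2 implicants → --011  -1-00(✓)  -1-10(✓)  -1-11(✓)  -10-0(✓)  -101-(✓)  -11-0(✓)  -11-1(✓)  -110-(✓)  -111-(✓)  0--11  01--0(✓)  01-1-(✓)  011--(✓)  1--10  1-01-  1-1-0  1-10-  11--0(✓)  11-1-(✓)  111--(✓)
size-2^3 implicants → -1--0  -1-1-  -11--
Unchecked terms (primes): --011, -1--0, -1-1-, -11--, 0--11, 0-000, 1--10, 1-01-, 1-1-0, 1-10-, 10-01, 100-1
Minterm coverage:
  m0 ⊆ 0-000 [E]
  m3 ⊆ --011,0--11
  m7 ⊆ 0--11 [E]
  m8 ⊆ -1--0,0-000
  m10 ⊆ -1--0,-1-1-
  m11 ⊆ --011,-1-1-,0--11
  m12 ⊆ -1--0,-11--
  m13 ⊆ -11-- [E]
  m14 ⊆ -1--0,-1-1-,-11--
  m15 ⊆ -1-1-,-11--,0--11
  m17 ⊆ 10-01,100-1
  m18 ⊆ 1--10,1-01-
  m19 ⊆ --011,1-01-,100-1
  m20 ⊆ 1-1-0,1-10-
  m21 ⊆ 1-10-,10-01
  m22 ⊆ 1--10,1-1-0
  m24 ⊆ -1--0 [E]
  m26 ⊆ -1--0,-1-1-,1--10,1-01-
  m27 ⊆ --011,-1-1-,1-01-
  m28 ⊆ -1--0,-11--,1-1-0,1-10-
  m29 ⊆ -11--,1-10-
  m30 ⊆ -1--0,-1-1-,-11--,1--10,1-1-0
  m31 ⊆ -1-1-,-11--
E = {-1--0, -11--, 0--11, 0-000}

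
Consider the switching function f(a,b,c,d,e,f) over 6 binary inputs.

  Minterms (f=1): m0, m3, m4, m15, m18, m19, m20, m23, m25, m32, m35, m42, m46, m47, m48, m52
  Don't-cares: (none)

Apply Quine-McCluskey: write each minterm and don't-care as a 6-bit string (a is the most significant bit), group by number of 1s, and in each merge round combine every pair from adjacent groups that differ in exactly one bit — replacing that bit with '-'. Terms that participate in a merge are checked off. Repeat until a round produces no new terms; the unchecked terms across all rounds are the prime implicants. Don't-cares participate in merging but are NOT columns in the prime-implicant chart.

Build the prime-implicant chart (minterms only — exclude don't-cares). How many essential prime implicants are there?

6

[col 0] 000000*, 000011*, 000100*, 001111*, 010010*, 010011*, 010100*, 010111*, 011001, 100000*, 100011*, 101010*, 101110*, 101111*, 110000*, 110100*
[col 1] -00000, -00011, -01111, -10100, 0-0011, 0-0100, 000-00, 010-11, 01001-, 1-0000, 101-10, 10111-, 110-00
Prime implicants: -00000, -00011, -01111, -10100, 0-0011, 0-0100, 000-00, 010-11, 01001-, 011001, 1-0000, 101-10, 10111-, 110-00
PI chart (minterm → PIs covering it):
  0 | -00000,000-00
  3 | -00011,0-0011
  4 | 0-0100,000-00
  15 | -01111  (sole → essential)
  18 | 01001-  (sole → essential)
  19 | 0-0011,010-11,01001-
  20 | -10100,0-0100
  23 | 010-11  (sole → essential)
  25 | 011001  (sole → essential)
  32 | -00000,1-0000
  35 | -00011  (sole → essential)
  42 | 101-10  (sole → essential)
  46 | 101-10,10111-
  47 | -01111,10111-
  48 | 1-0000,110-00
  52 | -10100,110-00
Essential prime implicants: -00011, -01111, 010-11, 01001-, 011001, 101-10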